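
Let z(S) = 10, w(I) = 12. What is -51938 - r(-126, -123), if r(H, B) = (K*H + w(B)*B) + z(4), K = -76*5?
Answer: -98352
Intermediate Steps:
K = -380
r(H, B) = 10 - 380*H + 12*B (r(H, B) = (-380*H + 12*B) + 10 = 10 - 380*H + 12*B)
-51938 - r(-126, -123) = -51938 - (10 - 380*(-126) + 12*(-123)) = -51938 - (10 + 47880 - 1476) = -51938 - 1*46414 = -51938 - 46414 = -98352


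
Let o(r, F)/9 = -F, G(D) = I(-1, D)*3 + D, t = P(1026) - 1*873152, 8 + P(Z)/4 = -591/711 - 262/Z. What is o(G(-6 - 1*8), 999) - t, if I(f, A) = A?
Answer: 35023325855/40527 ≈ 8.6420e+5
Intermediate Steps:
P(Z) = -8372/237 - 1048/Z (P(Z) = -32 + 4*(-591/711 - 262/Z) = -32 + 4*(-591*1/711 - 262/Z) = -32 + 4*(-197/237 - 262/Z) = -32 + (-788/237 - 1048/Z) = -8372/237 - 1048/Z)
t = -35387704112/40527 (t = (-8372/237 - 1048/1026) - 1*873152 = (-8372/237 - 1048*1/1026) - 873152 = (-8372/237 - 524/513) - 873152 = -1473008/40527 - 873152 = -35387704112/40527 ≈ -8.7319e+5)
G(D) = 4*D (G(D) = D*3 + D = 3*D + D = 4*D)
o(r, F) = -9*F (o(r, F) = 9*(-F) = -9*F)
o(G(-6 - 1*8), 999) - t = -9*999 - 1*(-35387704112/40527) = -8991 + 35387704112/40527 = 35023325855/40527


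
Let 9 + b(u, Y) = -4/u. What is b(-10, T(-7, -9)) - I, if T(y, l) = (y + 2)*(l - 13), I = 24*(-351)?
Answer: 42077/5 ≈ 8415.4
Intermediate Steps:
I = -8424
T(y, l) = (-13 + l)*(2 + y) (T(y, l) = (2 + y)*(-13 + l) = (-13 + l)*(2 + y))
b(u, Y) = -9 - 4/u
b(-10, T(-7, -9)) - I = (-9 - 4/(-10)) - 1*(-8424) = (-9 - 4*(-1/10)) + 8424 = (-9 + 2/5) + 8424 = -43/5 + 8424 = 42077/5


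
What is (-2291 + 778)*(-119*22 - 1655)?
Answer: 6465049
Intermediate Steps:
(-2291 + 778)*(-119*22 - 1655) = -1513*(-2618 - 1655) = -1513*(-4273) = 6465049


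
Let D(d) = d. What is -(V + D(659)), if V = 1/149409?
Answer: -98460532/149409 ≈ -659.00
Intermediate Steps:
V = 1/149409 ≈ 6.6930e-6
-(V + D(659)) = -(1/149409 + 659) = -1*98460532/149409 = -98460532/149409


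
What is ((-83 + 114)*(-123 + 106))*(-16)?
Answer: 8432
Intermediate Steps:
((-83 + 114)*(-123 + 106))*(-16) = (31*(-17))*(-16) = -527*(-16) = 8432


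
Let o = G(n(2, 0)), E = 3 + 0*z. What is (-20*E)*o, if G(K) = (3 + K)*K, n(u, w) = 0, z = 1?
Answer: 0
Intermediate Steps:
E = 3 (E = 3 + 0*1 = 3 + 0 = 3)
G(K) = K*(3 + K)
o = 0 (o = 0*(3 + 0) = 0*3 = 0)
(-20*E)*o = -20*3*0 = -60*0 = 0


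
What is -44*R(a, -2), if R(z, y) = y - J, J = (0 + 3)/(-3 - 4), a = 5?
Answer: 484/7 ≈ 69.143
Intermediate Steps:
J = -3/7 (J = 3/(-7) = 3*(-⅐) = -3/7 ≈ -0.42857)
R(z, y) = 3/7 + y (R(z, y) = y - 1*(-3/7) = y + 3/7 = 3/7 + y)
-44*R(a, -2) = -44*(3/7 - 2) = -44*(-11/7) = 484/7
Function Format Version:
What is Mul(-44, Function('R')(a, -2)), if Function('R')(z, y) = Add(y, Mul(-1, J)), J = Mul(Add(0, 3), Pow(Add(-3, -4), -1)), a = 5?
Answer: Rational(484, 7) ≈ 69.143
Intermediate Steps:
J = Rational(-3, 7) (J = Mul(3, Pow(-7, -1)) = Mul(3, Rational(-1, 7)) = Rational(-3, 7) ≈ -0.42857)
Function('R')(z, y) = Add(Rational(3, 7), y) (Function('R')(z, y) = Add(y, Mul(-1, Rational(-3, 7))) = Add(y, Rational(3, 7)) = Add(Rational(3, 7), y))
Mul(-44, Function('R')(a, -2)) = Mul(-44, Add(Rational(3, 7), -2)) = Mul(-44, Rational(-11, 7)) = Rational(484, 7)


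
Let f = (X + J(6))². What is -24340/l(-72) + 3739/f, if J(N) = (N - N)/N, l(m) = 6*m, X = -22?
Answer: 418619/6534 ≈ 64.068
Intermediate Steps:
J(N) = 0 (J(N) = 0/N = 0)
f = 484 (f = (-22 + 0)² = (-22)² = 484)
-24340/l(-72) + 3739/f = -24340/(6*(-72)) + 3739/484 = -24340/(-432) + 3739*(1/484) = -24340*(-1/432) + 3739/484 = 6085/108 + 3739/484 = 418619/6534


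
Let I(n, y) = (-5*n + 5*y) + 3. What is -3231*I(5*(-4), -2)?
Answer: -300483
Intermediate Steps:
I(n, y) = 3 - 5*n + 5*y
-3231*I(5*(-4), -2) = -3231*(3 - 25*(-4) + 5*(-2)) = -3231*(3 - 5*(-20) - 10) = -3231*(3 + 100 - 10) = -3231*93 = -300483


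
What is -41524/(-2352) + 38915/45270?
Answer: 2346809/126756 ≈ 18.514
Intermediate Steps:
-41524/(-2352) + 38915/45270 = -41524*(-1/2352) + 38915*(1/45270) = 1483/84 + 7783/9054 = 2346809/126756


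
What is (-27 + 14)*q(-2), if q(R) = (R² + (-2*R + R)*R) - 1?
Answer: 13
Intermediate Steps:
q(R) = -1 (q(R) = (R² + (-R)*R) - 1 = (R² - R²) - 1 = 0 - 1 = -1)
(-27 + 14)*q(-2) = (-27 + 14)*(-1) = -13*(-1) = 13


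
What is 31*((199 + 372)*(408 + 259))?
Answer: 11806567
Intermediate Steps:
31*((199 + 372)*(408 + 259)) = 31*(571*667) = 31*380857 = 11806567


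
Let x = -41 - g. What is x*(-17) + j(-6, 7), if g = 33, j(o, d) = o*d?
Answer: 1216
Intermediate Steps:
j(o, d) = d*o
x = -74 (x = -41 - 1*33 = -41 - 33 = -74)
x*(-17) + j(-6, 7) = -74*(-17) + 7*(-6) = 1258 - 42 = 1216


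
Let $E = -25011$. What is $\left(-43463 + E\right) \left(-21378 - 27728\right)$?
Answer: $3362484244$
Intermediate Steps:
$\left(-43463 + E\right) \left(-21378 - 27728\right) = \left(-43463 - 25011\right) \left(-21378 - 27728\right) = \left(-68474\right) \left(-49106\right) = 3362484244$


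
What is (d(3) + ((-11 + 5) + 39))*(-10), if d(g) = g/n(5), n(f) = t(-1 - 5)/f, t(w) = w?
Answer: -305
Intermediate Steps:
n(f) = -6/f (n(f) = (-1 - 5)/f = -6/f)
d(g) = -5*g/6 (d(g) = g/((-6/5)) = g/((-6*⅕)) = g/(-6/5) = g*(-⅚) = -5*g/6)
(d(3) + ((-11 + 5) + 39))*(-10) = (-⅚*3 + ((-11 + 5) + 39))*(-10) = (-5/2 + (-6 + 39))*(-10) = (-5/2 + 33)*(-10) = (61/2)*(-10) = -305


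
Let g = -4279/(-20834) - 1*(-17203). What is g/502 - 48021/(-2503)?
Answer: 127212716661/2379822364 ≈ 53.455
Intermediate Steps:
g = 32582871/1894 (g = -4279*(-1/20834) + 17203 = 389/1894 + 17203 = 32582871/1894 ≈ 17203.)
g/502 - 48021/(-2503) = (32582871/1894)/502 - 48021/(-2503) = (32582871/1894)*(1/502) - 48021*(-1/2503) = 32582871/950788 + 48021/2503 = 127212716661/2379822364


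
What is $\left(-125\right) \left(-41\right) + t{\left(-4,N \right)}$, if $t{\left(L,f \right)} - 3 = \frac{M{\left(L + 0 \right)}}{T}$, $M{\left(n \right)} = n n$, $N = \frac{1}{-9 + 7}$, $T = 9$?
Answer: $\frac{46168}{9} \approx 5129.8$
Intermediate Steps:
$N = - \frac{1}{2}$ ($N = \frac{1}{-2} = - \frac{1}{2} \approx -0.5$)
$M{\left(n \right)} = n^{2}$
$t{\left(L,f \right)} = 3 + \frac{L^{2}}{9}$ ($t{\left(L,f \right)} = 3 + \frac{\left(L + 0\right)^{2}}{9} = 3 + L^{2} \cdot \frac{1}{9} = 3 + \frac{L^{2}}{9}$)
$\left(-125\right) \left(-41\right) + t{\left(-4,N \right)} = \left(-125\right) \left(-41\right) + \left(3 + \frac{\left(-4\right)^{2}}{9}\right) = 5125 + \left(3 + \frac{1}{9} \cdot 16\right) = 5125 + \left(3 + \frac{16}{9}\right) = 5125 + \frac{43}{9} = \frac{46168}{9}$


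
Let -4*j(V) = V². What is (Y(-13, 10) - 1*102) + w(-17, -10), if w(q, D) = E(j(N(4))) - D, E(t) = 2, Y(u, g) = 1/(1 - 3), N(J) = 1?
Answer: -181/2 ≈ -90.500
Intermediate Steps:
j(V) = -V²/4
Y(u, g) = -½ (Y(u, g) = 1/(-2) = -½)
w(q, D) = 2 - D
(Y(-13, 10) - 1*102) + w(-17, -10) = (-½ - 1*102) + (2 - 1*(-10)) = (-½ - 102) + (2 + 10) = -205/2 + 12 = -181/2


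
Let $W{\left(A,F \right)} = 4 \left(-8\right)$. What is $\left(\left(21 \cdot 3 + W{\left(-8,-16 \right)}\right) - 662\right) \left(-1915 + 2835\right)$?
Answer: $-580520$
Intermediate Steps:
$W{\left(A,F \right)} = -32$
$\left(\left(21 \cdot 3 + W{\left(-8,-16 \right)}\right) - 662\right) \left(-1915 + 2835\right) = \left(\left(21 \cdot 3 - 32\right) - 662\right) \left(-1915 + 2835\right) = \left(\left(63 - 32\right) - 662\right) 920 = \left(31 - 662\right) 920 = \left(-631\right) 920 = -580520$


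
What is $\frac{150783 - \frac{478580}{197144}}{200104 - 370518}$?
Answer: $- \frac{7431371293}{8399024404} \approx -0.88479$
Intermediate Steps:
$\frac{150783 - \frac{478580}{197144}}{200104 - 370518} = \frac{150783 - \frac{119645}{49286}}{-170414} = \left(150783 - \frac{119645}{49286}\right) \left(- \frac{1}{170414}\right) = \frac{7431371293}{49286} \left(- \frac{1}{170414}\right) = - \frac{7431371293}{8399024404}$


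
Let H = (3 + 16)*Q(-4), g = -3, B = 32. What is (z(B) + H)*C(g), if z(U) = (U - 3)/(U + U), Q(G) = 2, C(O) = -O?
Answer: 7383/64 ≈ 115.36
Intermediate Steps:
z(U) = (-3 + U)/(2*U) (z(U) = (-3 + U)/((2*U)) = (-3 + U)*(1/(2*U)) = (-3 + U)/(2*U))
H = 38 (H = (3 + 16)*2 = 19*2 = 38)
(z(B) + H)*C(g) = ((1/2)*(-3 + 32)/32 + 38)*(-1*(-3)) = ((1/2)*(1/32)*29 + 38)*3 = (29/64 + 38)*3 = (2461/64)*3 = 7383/64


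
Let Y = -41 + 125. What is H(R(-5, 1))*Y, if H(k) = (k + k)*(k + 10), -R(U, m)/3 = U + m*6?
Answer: -3528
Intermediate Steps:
R(U, m) = -18*m - 3*U (R(U, m) = -3*(U + m*6) = -3*(U + 6*m) = -18*m - 3*U)
H(k) = 2*k*(10 + k) (H(k) = (2*k)*(10 + k) = 2*k*(10 + k))
Y = 84
H(R(-5, 1))*Y = (2*(-18*1 - 3*(-5))*(10 + (-18*1 - 3*(-5))))*84 = (2*(-18 + 15)*(10 + (-18 + 15)))*84 = (2*(-3)*(10 - 3))*84 = (2*(-3)*7)*84 = -42*84 = -3528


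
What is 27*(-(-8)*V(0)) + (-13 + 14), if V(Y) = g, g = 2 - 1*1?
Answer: 217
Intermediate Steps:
g = 1 (g = 2 - 1 = 1)
V(Y) = 1
27*(-(-8)*V(0)) + (-13 + 14) = 27*(-(-8)) + (-13 + 14) = 27*(-2*(-4)) + 1 = 27*8 + 1 = 216 + 1 = 217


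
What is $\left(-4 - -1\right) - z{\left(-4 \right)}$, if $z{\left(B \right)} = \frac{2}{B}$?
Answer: $- \frac{5}{2} \approx -2.5$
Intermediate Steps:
$\left(-4 - -1\right) - z{\left(-4 \right)} = \left(-4 - -1\right) - \frac{2}{-4} = \left(-4 + 1\right) - 2 \left(- \frac{1}{4}\right) = -3 - - \frac{1}{2} = -3 + \frac{1}{2} = - \frac{5}{2}$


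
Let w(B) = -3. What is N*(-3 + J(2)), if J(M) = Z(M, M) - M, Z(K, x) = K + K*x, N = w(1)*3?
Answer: -9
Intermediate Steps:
N = -9 (N = -3*3 = -9)
J(M) = -M + M*(1 + M) (J(M) = M*(1 + M) - M = -M + M*(1 + M))
N*(-3 + J(2)) = -9*(-3 + 2²) = -9*(-3 + 4) = -9*1 = -9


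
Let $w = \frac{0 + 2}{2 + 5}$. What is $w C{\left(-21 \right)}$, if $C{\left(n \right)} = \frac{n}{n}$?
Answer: $\frac{2}{7} \approx 0.28571$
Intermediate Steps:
$w = \frac{2}{7}$ ($w = \frac{1}{7} \cdot 2 = \frac{2}{7} \approx 0.28571$)
$C{\left(n \right)} = 1$
$w C{\left(-21 \right)} = \frac{2}{7} \cdot 1 = \frac{2}{7}$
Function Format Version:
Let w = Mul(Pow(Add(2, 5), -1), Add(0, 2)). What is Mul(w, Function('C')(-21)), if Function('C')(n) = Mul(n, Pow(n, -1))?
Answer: Rational(2, 7) ≈ 0.28571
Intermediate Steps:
w = Rational(2, 7) (w = Mul(Pow(7, -1), 2) = Mul(Rational(1, 7), 2) = Rational(2, 7) ≈ 0.28571)
Function('C')(n) = 1
Mul(w, Function('C')(-21)) = Mul(Rational(2, 7), 1) = Rational(2, 7)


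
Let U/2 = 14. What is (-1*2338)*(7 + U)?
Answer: -81830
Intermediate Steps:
U = 28 (U = 2*14 = 28)
(-1*2338)*(7 + U) = (-1*2338)*(7 + 28) = -2338*35 = -81830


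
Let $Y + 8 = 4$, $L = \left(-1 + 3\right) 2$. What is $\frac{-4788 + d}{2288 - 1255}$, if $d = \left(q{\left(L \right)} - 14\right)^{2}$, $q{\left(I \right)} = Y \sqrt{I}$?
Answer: $- \frac{4304}{1033} \approx -4.1665$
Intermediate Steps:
$L = 4$ ($L = 2 \cdot 2 = 4$)
$Y = -4$ ($Y = -8 + 4 = -4$)
$q{\left(I \right)} = - 4 \sqrt{I}$
$d = 484$ ($d = \left(- 4 \sqrt{4} - 14\right)^{2} = \left(\left(-4\right) 2 - 14\right)^{2} = \left(-8 - 14\right)^{2} = \left(-22\right)^{2} = 484$)
$\frac{-4788 + d}{2288 - 1255} = \frac{-4788 + 484}{2288 - 1255} = - \frac{4304}{1033}$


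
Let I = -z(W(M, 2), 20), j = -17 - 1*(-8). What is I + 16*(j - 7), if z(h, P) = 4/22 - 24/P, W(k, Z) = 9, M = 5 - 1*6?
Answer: -14024/55 ≈ -254.98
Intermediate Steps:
M = -1 (M = 5 - 6 = -1)
j = -9 (j = -17 + 8 = -9)
z(h, P) = 2/11 - 24/P (z(h, P) = 4*(1/22) - 24/P = 2/11 - 24/P)
I = 56/55 (I = -(2/11 - 24/20) = -(2/11 - 24*1/20) = -(2/11 - 6/5) = -1*(-56/55) = 56/55 ≈ 1.0182)
I + 16*(j - 7) = 56/55 + 16*(-9 - 7) = 56/55 + 16*(-16) = 56/55 - 256 = -14024/55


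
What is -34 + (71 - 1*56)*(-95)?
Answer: -1459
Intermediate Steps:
-34 + (71 - 1*56)*(-95) = -34 + (71 - 56)*(-95) = -34 + 15*(-95) = -34 - 1425 = -1459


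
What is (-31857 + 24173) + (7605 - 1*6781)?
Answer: -6860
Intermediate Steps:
(-31857 + 24173) + (7605 - 1*6781) = -7684 + (7605 - 6781) = -7684 + 824 = -6860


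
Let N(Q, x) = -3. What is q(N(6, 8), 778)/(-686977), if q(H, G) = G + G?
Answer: -1556/686977 ≈ -0.0022650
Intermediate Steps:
q(H, G) = 2*G
q(N(6, 8), 778)/(-686977) = (2*778)/(-686977) = 1556*(-1/686977) = -1556/686977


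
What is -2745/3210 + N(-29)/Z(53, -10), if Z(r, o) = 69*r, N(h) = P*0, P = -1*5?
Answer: -183/214 ≈ -0.85514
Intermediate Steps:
P = -5
N(h) = 0 (N(h) = -5*0 = 0)
-2745/3210 + N(-29)/Z(53, -10) = -2745/3210 + 0/((69*53)) = -2745*1/3210 + 0/3657 = -183/214 + 0*(1/3657) = -183/214 + 0 = -183/214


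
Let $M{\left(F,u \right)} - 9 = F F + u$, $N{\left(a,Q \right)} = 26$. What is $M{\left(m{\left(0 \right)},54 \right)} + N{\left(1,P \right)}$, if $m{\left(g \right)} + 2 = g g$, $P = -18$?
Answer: $93$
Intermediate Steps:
$m{\left(g \right)} = -2 + g^{2}$ ($m{\left(g \right)} = -2 + g g = -2 + g^{2}$)
$M{\left(F,u \right)} = 9 + u + F^{2}$ ($M{\left(F,u \right)} = 9 + \left(F F + u\right) = 9 + \left(F^{2} + u\right) = 9 + \left(u + F^{2}\right) = 9 + u + F^{2}$)
$M{\left(m{\left(0 \right)},54 \right)} + N{\left(1,P \right)} = \left(9 + 54 + \left(-2 + 0^{2}\right)^{2}\right) + 26 = \left(9 + 54 + \left(-2 + 0\right)^{2}\right) + 26 = \left(9 + 54 + \left(-2\right)^{2}\right) + 26 = \left(9 + 54 + 4\right) + 26 = 67 + 26 = 93$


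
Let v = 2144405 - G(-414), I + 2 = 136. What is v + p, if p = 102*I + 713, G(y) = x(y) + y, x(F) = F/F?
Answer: 2159199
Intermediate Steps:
I = 134 (I = -2 + 136 = 134)
x(F) = 1
G(y) = 1 + y
p = 14381 (p = 102*134 + 713 = 13668 + 713 = 14381)
v = 2144818 (v = 2144405 - (1 - 414) = 2144405 - 1*(-413) = 2144405 + 413 = 2144818)
v + p = 2144818 + 14381 = 2159199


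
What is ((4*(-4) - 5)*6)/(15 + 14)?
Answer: -126/29 ≈ -4.3448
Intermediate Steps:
((4*(-4) - 5)*6)/(15 + 14) = ((-16 - 5)*6)/29 = -21*6*(1/29) = -126*1/29 = -126/29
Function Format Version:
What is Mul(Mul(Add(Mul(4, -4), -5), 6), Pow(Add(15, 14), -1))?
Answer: Rational(-126, 29) ≈ -4.3448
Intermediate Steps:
Mul(Mul(Add(Mul(4, -4), -5), 6), Pow(Add(15, 14), -1)) = Mul(Mul(Add(-16, -5), 6), Pow(29, -1)) = Mul(Mul(-21, 6), Rational(1, 29)) = Mul(-126, Rational(1, 29)) = Rational(-126, 29)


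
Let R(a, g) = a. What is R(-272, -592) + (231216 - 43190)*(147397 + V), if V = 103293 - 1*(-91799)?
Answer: 64396836442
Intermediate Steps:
V = 195092 (V = 103293 + 91799 = 195092)
R(-272, -592) + (231216 - 43190)*(147397 + V) = -272 + (231216 - 43190)*(147397 + 195092) = -272 + 188026*342489 = -272 + 64396836714 = 64396836442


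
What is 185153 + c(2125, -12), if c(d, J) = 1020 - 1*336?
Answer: 185837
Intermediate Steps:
c(d, J) = 684 (c(d, J) = 1020 - 336 = 684)
185153 + c(2125, -12) = 185153 + 684 = 185837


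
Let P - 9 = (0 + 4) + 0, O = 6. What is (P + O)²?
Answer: 361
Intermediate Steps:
P = 13 (P = 9 + ((0 + 4) + 0) = 9 + (4 + 0) = 9 + 4 = 13)
(P + O)² = (13 + 6)² = 19² = 361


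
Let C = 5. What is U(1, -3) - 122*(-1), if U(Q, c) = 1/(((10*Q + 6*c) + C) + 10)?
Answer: 855/7 ≈ 122.14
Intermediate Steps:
U(Q, c) = 1/(15 + 6*c + 10*Q) (U(Q, c) = 1/(((10*Q + 6*c) + 5) + 10) = 1/(((6*c + 10*Q) + 5) + 10) = 1/((5 + 6*c + 10*Q) + 10) = 1/(15 + 6*c + 10*Q))
U(1, -3) - 122*(-1) = 1/(15 + 6*(-3) + 10*1) - 122*(-1) = 1/(15 - 18 + 10) + 122 = 1/7 + 122 = ⅐ + 122 = 855/7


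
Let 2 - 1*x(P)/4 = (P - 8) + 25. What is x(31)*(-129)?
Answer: 23736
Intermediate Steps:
x(P) = -60 - 4*P (x(P) = 8 - 4*((P - 8) + 25) = 8 - 4*((-8 + P) + 25) = 8 - 4*(17 + P) = 8 + (-68 - 4*P) = -60 - 4*P)
x(31)*(-129) = (-60 - 4*31)*(-129) = (-60 - 124)*(-129) = -184*(-129) = 23736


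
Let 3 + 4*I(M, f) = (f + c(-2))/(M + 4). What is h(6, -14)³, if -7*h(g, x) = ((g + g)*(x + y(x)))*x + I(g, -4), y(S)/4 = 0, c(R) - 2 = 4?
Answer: -37899197279/1000 ≈ -3.7899e+7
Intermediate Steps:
c(R) = 6 (c(R) = 2 + 4 = 6)
y(S) = 0 (y(S) = 4*0 = 0)
I(M, f) = -¾ + (6 + f)/(4*(4 + M)) (I(M, f) = -¾ + ((f + 6)/(M + 4))/4 = -¾ + ((6 + f)/(4 + M))/4 = -¾ + (6 + f)/(4*(4 + M)))
h(g, x) = -2*g*x²/7 - (-10 - 3*g)/(28*(4 + g)) (h(g, x) = -(((g + g)*(x + 0))*x + (-6 - 4 - 3*g)/(4*(4 + g)))/7 = -(((2*g)*x)*x + (-10 - 3*g)/(4*(4 + g)))/7 = -((2*g*x)*x + (-10 - 3*g)/(4*(4 + g)))/7 = -(2*g*x² + (-10 - 3*g)/(4*(4 + g)))/7 = -2*g*x²/7 - (-10 - 3*g)/(28*(4 + g)))
h(6, -14)³ = ((10 + 3*6 - 8*6*(-14)²*(4 + 6))/(28*(4 + 6)))³ = ((1/28)*(10 + 18 - 8*6*196*10)/10)³ = ((1/28)*(⅒)*(10 + 18 - 94080))³ = ((1/28)*(⅒)*(-94052))³ = (-3359/10)³ = -37899197279/1000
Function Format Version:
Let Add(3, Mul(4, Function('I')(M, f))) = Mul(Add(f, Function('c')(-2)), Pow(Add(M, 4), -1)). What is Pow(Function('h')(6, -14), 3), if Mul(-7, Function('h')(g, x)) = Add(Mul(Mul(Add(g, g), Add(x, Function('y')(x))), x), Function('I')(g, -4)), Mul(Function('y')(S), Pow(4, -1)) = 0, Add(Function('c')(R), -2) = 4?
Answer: Rational(-37899197279, 1000) ≈ -3.7899e+7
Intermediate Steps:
Function('c')(R) = 6 (Function('c')(R) = Add(2, 4) = 6)
Function('y')(S) = 0 (Function('y')(S) = Mul(4, 0) = 0)
Function('I')(M, f) = Add(Rational(-3, 4), Mul(Rational(1, 4), Pow(Add(4, M), -1), Add(6, f))) (Function('I')(M, f) = Add(Rational(-3, 4), Mul(Rational(1, 4), Mul(Add(f, 6), Pow(Add(M, 4), -1)))) = Add(Rational(-3, 4), Mul(Rational(1, 4), Mul(Add(6, f), Pow(Add(4, M), -1)))) = Add(Rational(-3, 4), Mul(Rational(1, 4), Mul(Pow(Add(4, M), -1), Add(6, f)))) = Add(Rational(-3, 4), Mul(Rational(1, 4), Pow(Add(4, M), -1), Add(6, f))))
Function('h')(g, x) = Add(Mul(Rational(-2, 7), g, Pow(x, 2)), Mul(Rational(-1, 28), Pow(Add(4, g), -1), Add(-10, Mul(-3, g)))) (Function('h')(g, x) = Mul(Rational(-1, 7), Add(Mul(Mul(Add(g, g), Add(x, 0)), x), Mul(Rational(1, 4), Pow(Add(4, g), -1), Add(-6, -4, Mul(-3, g))))) = Mul(Rational(-1, 7), Add(Mul(Mul(Mul(2, g), x), x), Mul(Rational(1, 4), Pow(Add(4, g), -1), Add(-10, Mul(-3, g))))) = Mul(Rational(-1, 7), Add(Mul(Mul(2, g, x), x), Mul(Rational(1, 4), Pow(Add(4, g), -1), Add(-10, Mul(-3, g))))) = Mul(Rational(-1, 7), Add(Mul(2, g, Pow(x, 2)), Mul(Rational(1, 4), Pow(Add(4, g), -1), Add(-10, Mul(-3, g))))) = Add(Mul(Rational(-2, 7), g, Pow(x, 2)), Mul(Rational(-1, 28), Pow(Add(4, g), -1), Add(-10, Mul(-3, g)))))
Pow(Function('h')(6, -14), 3) = Pow(Mul(Rational(1, 28), Pow(Add(4, 6), -1), Add(10, Mul(3, 6), Mul(-8, 6, Pow(-14, 2), Add(4, 6)))), 3) = Pow(Mul(Rational(1, 28), Pow(10, -1), Add(10, 18, Mul(-8, 6, 196, 10))), 3) = Pow(Mul(Rational(1, 28), Rational(1, 10), Add(10, 18, -94080)), 3) = Pow(Mul(Rational(1, 28), Rational(1, 10), -94052), 3) = Pow(Rational(-3359, 10), 3) = Rational(-37899197279, 1000)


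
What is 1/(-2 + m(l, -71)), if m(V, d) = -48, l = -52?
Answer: -1/50 ≈ -0.020000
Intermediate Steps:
1/(-2 + m(l, -71)) = 1/(-2 - 48) = 1/(-50) = -1/50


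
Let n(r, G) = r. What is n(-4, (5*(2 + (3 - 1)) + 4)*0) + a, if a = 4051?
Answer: 4047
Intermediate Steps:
n(-4, (5*(2 + (3 - 1)) + 4)*0) + a = -4 + 4051 = 4047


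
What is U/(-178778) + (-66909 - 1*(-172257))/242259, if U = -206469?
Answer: 22950959405/14436859834 ≈ 1.5897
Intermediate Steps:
U/(-178778) + (-66909 - 1*(-172257))/242259 = -206469/(-178778) + (-66909 - 1*(-172257))/242259 = -206469*(-1/178778) + (-66909 + 172257)*(1/242259) = 206469/178778 + 105348*(1/242259) = 206469/178778 + 35116/80753 = 22950959405/14436859834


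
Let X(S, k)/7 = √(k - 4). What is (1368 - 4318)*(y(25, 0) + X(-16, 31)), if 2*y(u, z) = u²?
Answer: -921875 - 61950*√3 ≈ -1.0292e+6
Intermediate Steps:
y(u, z) = u²/2
X(S, k) = 7*√(-4 + k) (X(S, k) = 7*√(k - 4) = 7*√(-4 + k))
(1368 - 4318)*(y(25, 0) + X(-16, 31)) = (1368 - 4318)*((½)*25² + 7*√(-4 + 31)) = -2950*((½)*625 + 7*√27) = -2950*(625/2 + 7*(3*√3)) = -2950*(625/2 + 21*√3) = -921875 - 61950*√3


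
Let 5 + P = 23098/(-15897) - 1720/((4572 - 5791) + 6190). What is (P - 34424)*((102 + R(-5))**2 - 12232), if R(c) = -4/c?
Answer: 12577624256795476/219511075 ≈ 5.7298e+7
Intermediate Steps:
P = -179094311/26341329 (P = -5 + (23098/(-15897) - 1720/((4572 - 5791) + 6190)) = -5 + (23098*(-1/15897) - 1720/(-1219 + 6190)) = -5 + (-23098/15897 - 1720/4971) = -5 - 47387666/26341329 = -179094311/26341329 ≈ -6.7990)
(P - 34424)*((102 + R(-5))**2 - 12232) = (-179094311/26341329 - 34424)*((102 - 4/(-5))**2 - 12232) = -906953003807*((102 - 4*(-1/5))**2 - 12232)/26341329 = -906953003807*((102 + 4/5)**2 - 12232)/26341329 = -906953003807*((514/5)**2 - 12232)/26341329 = -906953003807*(264196/25 - 12232)/26341329 = -906953003807/26341329*(-41604/25) = 12577624256795476/219511075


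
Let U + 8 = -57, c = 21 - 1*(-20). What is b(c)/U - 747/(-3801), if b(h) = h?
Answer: -35762/82355 ≈ -0.43424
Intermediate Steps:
c = 41 (c = 21 + 20 = 41)
U = -65 (U = -8 - 57 = -65)
b(c)/U - 747/(-3801) = 41/(-65) - 747/(-3801) = 41*(-1/65) - 747*(-1/3801) = -41/65 + 249/1267 = -35762/82355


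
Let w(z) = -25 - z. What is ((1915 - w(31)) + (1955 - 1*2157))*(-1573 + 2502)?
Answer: 1643401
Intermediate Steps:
((1915 - w(31)) + (1955 - 1*2157))*(-1573 + 2502) = ((1915 - (-25 - 1*31)) + (1955 - 1*2157))*(-1573 + 2502) = ((1915 - (-25 - 31)) + (1955 - 2157))*929 = ((1915 - 1*(-56)) - 202)*929 = ((1915 + 56) - 202)*929 = (1971 - 202)*929 = 1769*929 = 1643401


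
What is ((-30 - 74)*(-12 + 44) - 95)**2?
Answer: 11716929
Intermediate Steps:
((-30 - 74)*(-12 + 44) - 95)**2 = (-104*32 - 95)**2 = (-3328 - 95)**2 = (-3423)**2 = 11716929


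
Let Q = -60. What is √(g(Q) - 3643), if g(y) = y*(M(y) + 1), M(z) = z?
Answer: I*√103 ≈ 10.149*I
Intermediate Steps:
g(y) = y*(1 + y) (g(y) = y*(y + 1) = y*(1 + y))
√(g(Q) - 3643) = √(-60*(1 - 60) - 3643) = √(-60*(-59) - 3643) = √(3540 - 3643) = √(-103) = I*√103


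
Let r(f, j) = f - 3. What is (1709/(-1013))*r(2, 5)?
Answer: 1709/1013 ≈ 1.6871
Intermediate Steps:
r(f, j) = -3 + f
(1709/(-1013))*r(2, 5) = (1709/(-1013))*(-3 + 2) = (1709*(-1/1013))*(-1) = -1709/1013*(-1) = 1709/1013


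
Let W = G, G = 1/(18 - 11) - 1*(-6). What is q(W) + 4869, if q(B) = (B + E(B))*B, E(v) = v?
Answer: 242279/49 ≈ 4944.5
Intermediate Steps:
G = 43/7 (G = 1/7 + 6 = ⅐ + 6 = 43/7 ≈ 6.1429)
W = 43/7 ≈ 6.1429
q(B) = 2*B² (q(B) = (B + B)*B = (2*B)*B = 2*B²)
q(W) + 4869 = 2*(43/7)² + 4869 = 2*(1849/49) + 4869 = 3698/49 + 4869 = 242279/49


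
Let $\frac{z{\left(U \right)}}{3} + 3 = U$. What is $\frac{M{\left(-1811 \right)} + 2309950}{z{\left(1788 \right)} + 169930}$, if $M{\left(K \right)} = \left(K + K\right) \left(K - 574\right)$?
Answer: $\frac{2189684}{35057} \approx 62.461$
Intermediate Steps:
$M{\left(K \right)} = 2 K \left(-574 + K\right)$
$z{\left(U \right)} = -9 + 3 U$
$\frac{M{\left(-1811 \right)} + 2309950}{z{\left(1788 \right)} + 169930} = \frac{2 \left(-1811\right) \left(-574 - 1811\right) + 2309950}{\left(-9 + 3 \cdot 1788\right) + 169930} = \frac{2 \left(-1811\right) \left(-2385\right) + 2309950}{\left(-9 + 5364\right) + 169930} = \frac{8638470 + 2309950}{5355 + 169930} = \frac{10948420}{175285} = 10948420 \cdot \frac{1}{175285} = \frac{2189684}{35057}$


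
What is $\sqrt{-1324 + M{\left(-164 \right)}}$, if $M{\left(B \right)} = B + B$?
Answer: $2 i \sqrt{413} \approx 40.645 i$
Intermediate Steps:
$M{\left(B \right)} = 2 B$
$\sqrt{-1324 + M{\left(-164 \right)}} = \sqrt{-1324 + 2 \left(-164\right)} = \sqrt{-1324 - 328} = \sqrt{-1652} = 2 i \sqrt{413}$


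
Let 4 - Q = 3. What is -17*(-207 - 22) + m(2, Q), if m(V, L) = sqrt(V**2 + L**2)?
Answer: 3893 + sqrt(5) ≈ 3895.2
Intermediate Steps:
Q = 1 (Q = 4 - 1*3 = 4 - 3 = 1)
m(V, L) = sqrt(L**2 + V**2)
-17*(-207 - 22) + m(2, Q) = -17*(-207 - 22) + sqrt(1**2 + 2**2) = -17*(-229) + sqrt(1 + 4) = 3893 + sqrt(5)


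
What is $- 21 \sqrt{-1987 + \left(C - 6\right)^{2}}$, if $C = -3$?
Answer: $- 21 i \sqrt{1906} \approx - 916.81 i$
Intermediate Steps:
$- 21 \sqrt{-1987 + \left(C - 6\right)^{2}} = - 21 \sqrt{-1987 + \left(-3 - 6\right)^{2}} = - 21 \sqrt{-1987 + \left(-9\right)^{2}} = - 21 \sqrt{-1987 + 81} = - 21 \sqrt{-1906} = - 21 i \sqrt{1906}$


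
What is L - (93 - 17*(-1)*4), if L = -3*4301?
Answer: -13064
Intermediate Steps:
L = -12903
L - (93 - 17*(-1)*4) = -12903 - (93 - 17*(-1)*4) = -12903 - (93 + 17*4) = -12903 - (93 + 68) = -12903 - 1*161 = -12903 - 161 = -13064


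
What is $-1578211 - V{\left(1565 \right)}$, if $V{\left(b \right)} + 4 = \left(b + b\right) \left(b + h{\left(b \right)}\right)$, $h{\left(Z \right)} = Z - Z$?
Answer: $-6476657$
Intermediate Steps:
$h{\left(Z \right)} = 0$
$V{\left(b \right)} = -4 + 2 b^{2}$ ($V{\left(b \right)} = -4 + \left(b + b\right) \left(b + 0\right) = -4 + 2 b b = -4 + 2 b^{2}$)
$-1578211 - V{\left(1565 \right)} = -1578211 - \left(-4 + 2 \cdot 1565^{2}\right) = -1578211 - \left(-4 + 2 \cdot 2449225\right) = -1578211 - \left(-4 + 4898450\right) = -1578211 - 4898446 = -6476657$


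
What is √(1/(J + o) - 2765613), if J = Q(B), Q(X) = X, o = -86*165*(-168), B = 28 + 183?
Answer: I*√15719967269991004562/2384131 ≈ 1663.0*I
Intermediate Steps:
B = 211
o = 2383920 (o = -14190*(-168) = 2383920)
J = 211
√(1/(J + o) - 2765613) = √(1/(211 + 2383920) - 2765613) = √(1/2384131 - 2765613) = √(-6593583687302/2384131) = I*√15719967269991004562/2384131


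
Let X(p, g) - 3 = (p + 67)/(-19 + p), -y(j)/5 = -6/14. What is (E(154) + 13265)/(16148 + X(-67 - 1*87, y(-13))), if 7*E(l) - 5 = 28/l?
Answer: 88356463/107577085 ≈ 0.82133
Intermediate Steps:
y(j) = 15/7 (y(j) = -(-30)/14 = -5*(-3/7) = 15/7)
E(l) = 5/7 + 4/l (E(l) = 5/7 + (28/l)/7 = 5/7 + 4/l)
X(p, g) = 3 + (67 + p)/(-19 + p) (X(p, g) = 3 + (p + 67)/(-19 + p) = 3 + (67 + p)/(-19 + p))
(E(154) + 13265)/(16148 + X(-67 - 1*87, y(-13))) = ((5/7 + 4/154) + 13265)/(16148 + 2*(5 + 2*(-67 - 1*87))/(-19 + (-67 - 1*87))) = ((5/7 + 4*(1/154)) + 13265)/(16148 + 2*(5 + 2*(-67 - 87))/(-19 + (-67 - 87))) = ((5/7 + 2/77) + 13265)/(16148 + 2*(5 + 2*(-154))/(-19 - 154)) = (57/77 + 13265)/(16148 + 2*(5 - 308)/(-173)) = 1021462/(77*(16148 + 2*(-1/173)*(-303))) = 1021462/(77*(16148 + 606/173)) = 1021462/(77*(2794210/173)) = (1021462/77)*(173/2794210) = 88356463/107577085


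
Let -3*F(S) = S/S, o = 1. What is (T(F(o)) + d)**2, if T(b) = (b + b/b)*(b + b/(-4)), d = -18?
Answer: 11881/36 ≈ 330.03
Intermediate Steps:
F(S) = -1/3 (F(S) = -S/(3*S) = -1/3*1 = -1/3)
T(b) = 3*b*(1 + b)/4 (T(b) = (b + 1)*(b + b*(-1/4)) = (1 + b)*(b - b/4) = (1 + b)*(3*b/4) = 3*b*(1 + b)/4)
(T(F(o)) + d)**2 = ((3/4)*(-1/3)*(1 - 1/3) - 18)**2 = ((3/4)*(-1/3)*(2/3) - 18)**2 = (-1/6 - 18)**2 = (-109/6)**2 = 11881/36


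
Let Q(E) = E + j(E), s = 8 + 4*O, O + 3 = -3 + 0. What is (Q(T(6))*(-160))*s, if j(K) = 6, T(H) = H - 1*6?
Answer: 15360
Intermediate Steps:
O = -6 (O = -3 + (-3 + 0) = -3 - 3 = -6)
T(H) = -6 + H (T(H) = H - 6 = -6 + H)
s = -16 (s = 8 + 4*(-6) = 8 - 24 = -16)
Q(E) = 6 + E (Q(E) = E + 6 = 6 + E)
(Q(T(6))*(-160))*s = ((6 + (-6 + 6))*(-160))*(-16) = ((6 + 0)*(-160))*(-16) = (6*(-160))*(-16) = -960*(-16) = 15360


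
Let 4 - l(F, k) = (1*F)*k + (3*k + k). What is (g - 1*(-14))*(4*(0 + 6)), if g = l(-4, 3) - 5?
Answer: 312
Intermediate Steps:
l(F, k) = 4 - 4*k - F*k (l(F, k) = 4 - ((1*F)*k + (3*k + k)) = 4 - (F*k + 4*k) = 4 - (4*k + F*k) = 4 + (-4*k - F*k) = 4 - 4*k - F*k)
g = -1 (g = (4 - 4*3 - 1*(-4)*3) - 5 = (4 - 12 + 12) - 5 = 4 - 5 = -1)
(g - 1*(-14))*(4*(0 + 6)) = (-1 - 1*(-14))*(4*(0 + 6)) = (-1 + 14)*(4*6) = 13*24 = 312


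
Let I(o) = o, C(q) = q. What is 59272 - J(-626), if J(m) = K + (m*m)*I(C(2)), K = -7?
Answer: -724473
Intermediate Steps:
J(m) = -7 + 2*m**2 (J(m) = -7 + (m*m)*2 = -7 + m**2*2 = -7 + 2*m**2)
59272 - J(-626) = 59272 - (-7 + 2*(-626)**2) = 59272 - (-7 + 2*391876) = 59272 - (-7 + 783752) = 59272 - 1*783745 = 59272 - 783745 = -724473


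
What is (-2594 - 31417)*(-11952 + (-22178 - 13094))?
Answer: 1606135464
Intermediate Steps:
(-2594 - 31417)*(-11952 + (-22178 - 13094)) = -34011*(-11952 - 35272) = -34011*(-47224) = 1606135464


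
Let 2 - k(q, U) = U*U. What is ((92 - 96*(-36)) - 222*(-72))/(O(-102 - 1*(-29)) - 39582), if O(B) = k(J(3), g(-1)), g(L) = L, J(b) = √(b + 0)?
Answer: -19532/39581 ≈ -0.49347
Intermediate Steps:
J(b) = √b
k(q, U) = 2 - U² (k(q, U) = 2 - U*U = 2 - U²)
O(B) = 1 (O(B) = 2 - 1*(-1)² = 2 - 1*1 = 2 - 1 = 1)
((92 - 96*(-36)) - 222*(-72))/(O(-102 - 1*(-29)) - 39582) = ((92 - 96*(-36)) - 222*(-72))/(1 - 39582) = ((92 + 3456) + 15984)/(-39581) = (3548 + 15984)*(-1/39581) = 19532*(-1/39581) = -19532/39581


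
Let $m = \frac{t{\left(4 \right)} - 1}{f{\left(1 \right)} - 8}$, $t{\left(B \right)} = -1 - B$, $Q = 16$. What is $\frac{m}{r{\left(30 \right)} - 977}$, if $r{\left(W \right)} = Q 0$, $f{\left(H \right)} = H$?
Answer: $- \frac{6}{6839} \approx -0.00087732$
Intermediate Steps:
$r{\left(W \right)} = 0$ ($r{\left(W \right)} = 16 \cdot 0 = 0$)
$m = \frac{6}{7}$ ($m = \frac{\left(-1 - 4\right) - 1}{1 - 8} = \frac{\left(-1 - 4\right) - 1}{-7} = \left(-5 - 1\right) \left(- \frac{1}{7}\right) = \left(-6\right) \left(- \frac{1}{7}\right) = \frac{6}{7} \approx 0.85714$)
$\frac{m}{r{\left(30 \right)} - 977} = \frac{1}{0 - 977} \cdot \frac{6}{7} = \frac{1}{-977} \cdot \frac{6}{7} = \left(- \frac{1}{977}\right) \frac{6}{7} = - \frac{6}{6839}$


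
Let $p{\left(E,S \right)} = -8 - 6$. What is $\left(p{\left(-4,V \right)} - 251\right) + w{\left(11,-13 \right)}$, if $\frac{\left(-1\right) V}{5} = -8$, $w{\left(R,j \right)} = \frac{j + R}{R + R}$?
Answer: $- \frac{2916}{11} \approx -265.09$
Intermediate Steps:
$w{\left(R,j \right)} = \frac{R + j}{2 R}$
$V = 40$ ($V = \left(-5\right) \left(-8\right) = 40$)
$p{\left(E,S \right)} = -14$
$\left(p{\left(-4,V \right)} - 251\right) + w{\left(11,-13 \right)} = \left(-14 - 251\right) + \frac{11 - 13}{2 \cdot 11} = -265 + \frac{1}{2} \cdot \frac{1}{11} \left(-2\right) = -265 - \frac{1}{11} = - \frac{2916}{11}$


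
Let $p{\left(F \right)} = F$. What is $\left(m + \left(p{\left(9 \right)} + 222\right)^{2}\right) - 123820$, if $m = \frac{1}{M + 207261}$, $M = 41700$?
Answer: $- \frac{17541543098}{248961} \approx -70459.0$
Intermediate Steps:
$m = \frac{1}{248961}$ ($m = \frac{1}{41700 + 207261} = \frac{1}{248961} \approx 4.0167 \cdot 10^{-6}$)
$\left(m + \left(p{\left(9 \right)} + 222\right)^{2}\right) - 123820 = \left(\frac{1}{248961} + \left(9 + 222\right)^{2}\right) - 123820 = \left(\frac{1}{248961} + 231^{2}\right) - 123820 = \left(\frac{1}{248961} + 53361\right) - 123820 = \frac{13284807922}{248961} - 123820 = - \frac{17541543098}{248961}$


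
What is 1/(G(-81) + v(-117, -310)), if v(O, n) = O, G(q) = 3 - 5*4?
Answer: -1/134 ≈ -0.0074627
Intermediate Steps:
G(q) = -17 (G(q) = 3 - 20 = -17)
1/(G(-81) + v(-117, -310)) = 1/(-17 - 117) = 1/(-134) = -1/134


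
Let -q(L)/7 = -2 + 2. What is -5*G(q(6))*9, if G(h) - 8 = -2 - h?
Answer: -270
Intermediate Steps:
q(L) = 0 (q(L) = -7*(-2 + 2) = -7*0 = 0)
G(h) = 6 - h (G(h) = 8 + (-2 - h) = 6 - h)
-5*G(q(6))*9 = -5*(6 - 1*0)*9 = -5*(6 + 0)*9 = -5*6*9 = -30*9 = -270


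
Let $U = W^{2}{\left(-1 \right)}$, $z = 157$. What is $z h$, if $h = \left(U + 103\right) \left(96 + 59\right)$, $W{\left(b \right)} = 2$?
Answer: $2603845$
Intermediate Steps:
$U = 4$ ($U = 2^{2} = 4$)
$h = 16585$ ($h = \left(4 + 103\right) \left(96 + 59\right) = 107 \cdot 155 = 16585$)
$z h = 157 \cdot 16585 = 2603845$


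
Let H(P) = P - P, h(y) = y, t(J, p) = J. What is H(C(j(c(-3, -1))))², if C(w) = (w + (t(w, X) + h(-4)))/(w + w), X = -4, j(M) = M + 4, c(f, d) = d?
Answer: 0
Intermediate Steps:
j(M) = 4 + M
C(w) = (-4 + 2*w)/(2*w) (C(w) = (w + (w - 4))/(w + w) = (w + (-4 + w))/((2*w)) = (-4 + 2*w)*(1/(2*w)) = (-4 + 2*w)/(2*w))
H(P) = 0
H(C(j(c(-3, -1))))² = 0² = 0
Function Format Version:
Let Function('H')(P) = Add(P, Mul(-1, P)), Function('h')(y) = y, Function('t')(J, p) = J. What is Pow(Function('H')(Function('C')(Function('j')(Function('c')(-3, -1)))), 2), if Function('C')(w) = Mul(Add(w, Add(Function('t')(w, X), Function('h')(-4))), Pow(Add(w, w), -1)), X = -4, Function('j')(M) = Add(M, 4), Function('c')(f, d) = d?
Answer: 0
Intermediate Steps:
Function('j')(M) = Add(4, M)
Function('C')(w) = Mul(Rational(1, 2), Pow(w, -1), Add(-4, Mul(2, w))) (Function('C')(w) = Mul(Add(w, Add(w, -4)), Pow(Add(w, w), -1)) = Mul(Add(w, Add(-4, w)), Pow(Mul(2, w), -1)) = Mul(Add(-4, Mul(2, w)), Mul(Rational(1, 2), Pow(w, -1))) = Mul(Rational(1, 2), Pow(w, -1), Add(-4, Mul(2, w))))
Function('H')(P) = 0
Pow(Function('H')(Function('C')(Function('j')(Function('c')(-3, -1)))), 2) = Pow(0, 2) = 0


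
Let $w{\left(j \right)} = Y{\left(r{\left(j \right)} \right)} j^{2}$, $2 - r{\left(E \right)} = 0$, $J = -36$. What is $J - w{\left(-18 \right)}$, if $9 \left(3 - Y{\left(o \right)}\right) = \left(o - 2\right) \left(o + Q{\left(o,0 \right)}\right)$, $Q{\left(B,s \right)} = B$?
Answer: $-1008$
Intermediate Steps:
$r{\left(E \right)} = 2$ ($r{\left(E \right)} = 2 - 0 = 2 + 0 = 2$)
$Y{\left(o \right)} = 3 - \frac{2 o \left(-2 + o\right)}{9}$ ($Y{\left(o \right)} = 3 - \frac{\left(o - 2\right) \left(o + o\right)}{9} = 3 - \frac{\left(-2 + o\right) 2 o}{9} = 3 - \frac{2 o \left(-2 + o\right)}{9}$)
$w{\left(j \right)} = 3 j^{2}$ ($w{\left(j \right)} = \left(3 - \frac{2 \cdot 2^{2}}{9} + \frac{4}{9} \cdot 2\right) j^{2} = \left(3 - \frac{8}{9} + \frac{8}{9}\right) j^{2} = 3 j^{2}$)
$J - w{\left(-18 \right)} = -36 - 3 \left(-18\right)^{2} = -36 - 3 \cdot 324 = -36 - 972 = -1008$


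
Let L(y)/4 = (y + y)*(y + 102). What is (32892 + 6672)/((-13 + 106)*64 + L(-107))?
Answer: 9891/2558 ≈ 3.8667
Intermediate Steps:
L(y) = 8*y*(102 + y) (L(y) = 4*((y + y)*(y + 102)) = 4*((2*y)*(102 + y)) = 4*(2*y*(102 + y)) = 8*y*(102 + y))
(32892 + 6672)/((-13 + 106)*64 + L(-107)) = (32892 + 6672)/((-13 + 106)*64 + 8*(-107)*(102 - 107)) = 39564/(93*64 + 8*(-107)*(-5)) = 39564/(5952 + 4280) = 39564/10232 = 39564*(1/10232) = 9891/2558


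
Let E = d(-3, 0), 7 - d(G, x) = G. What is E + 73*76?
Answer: 5558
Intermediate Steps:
d(G, x) = 7 - G
E = 10 (E = 7 - 1*(-3) = 7 + 3 = 10)
E + 73*76 = 10 + 73*76 = 10 + 5548 = 5558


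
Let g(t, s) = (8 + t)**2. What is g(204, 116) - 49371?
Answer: -4427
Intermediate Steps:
g(204, 116) - 49371 = (8 + 204)**2 - 49371 = 212**2 - 49371 = 44944 - 49371 = -4427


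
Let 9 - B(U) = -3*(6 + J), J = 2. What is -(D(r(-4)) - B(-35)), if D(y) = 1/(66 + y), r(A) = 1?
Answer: 2210/67 ≈ 32.985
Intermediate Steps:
B(U) = 33 (B(U) = 9 - (-3)*(6 + 2) = 9 - (-3)*8 = 9 - 1*(-24) = 9 + 24 = 33)
-(D(r(-4)) - B(-35)) = -(1/(66 + 1) - 1*33) = -(1/67 - 33) = -1*(-2210/67) = 2210/67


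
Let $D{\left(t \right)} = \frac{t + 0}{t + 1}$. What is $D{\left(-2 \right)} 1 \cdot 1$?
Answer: $2$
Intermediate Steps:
$D{\left(t \right)} = \frac{t}{1 + t}$
$D{\left(-2 \right)} 1 \cdot 1 = - \frac{2}{1 - 2} \cdot 1 \cdot 1 = - \frac{2}{-1} \cdot 1 \cdot 1 = \left(-2\right) \left(-1\right) 1 \cdot 1 = 2 \cdot 1 \cdot 1 = 2 \cdot 1 = 2$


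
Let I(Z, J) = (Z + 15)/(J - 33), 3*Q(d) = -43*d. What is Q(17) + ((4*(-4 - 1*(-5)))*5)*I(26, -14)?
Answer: -36817/141 ≈ -261.11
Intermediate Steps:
Q(d) = -43*d/3 (Q(d) = (-43*d)/3 = -43*d/3)
I(Z, J) = (15 + Z)/(-33 + J)
Q(17) + ((4*(-4 - 1*(-5)))*5)*I(26, -14) = -43/3*17 + ((4*(-4 - 1*(-5)))*5)*((15 + 26)/(-33 - 14)) = -731/3 + ((4*(-4 + 5))*5)*(41/(-47)) = -731/3 + ((4*1)*5)*(-1/47*41) = -731/3 + (4*5)*(-41/47) = -731/3 + 20*(-41/47) = -731/3 - 820/47 = -36817/141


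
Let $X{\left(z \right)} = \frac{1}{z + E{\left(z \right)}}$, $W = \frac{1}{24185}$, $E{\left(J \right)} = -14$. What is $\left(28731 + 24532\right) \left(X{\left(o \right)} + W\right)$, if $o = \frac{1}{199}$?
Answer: $- \frac{7319903654}{1924435} \approx -3803.7$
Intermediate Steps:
$o = \frac{1}{199} \approx 0.0050251$
$W = \frac{1}{24185} \approx 4.1348 \cdot 10^{-5}$
$X{\left(z \right)} = \frac{1}{-14 + z}$ ($X{\left(z \right)} = \frac{1}{z - 14} = \frac{1}{-14 + z}$)
$\left(28731 + 24532\right) \left(X{\left(o \right)} + W\right) = \left(28731 + 24532\right) \left(\frac{1}{-14 + \frac{1}{199}} + \frac{1}{24185}\right) = 53263 \left(\frac{1}{- \frac{2785}{199}} + \frac{1}{24185}\right) = 53263 \left(- \frac{199}{2785} + \frac{1}{24185}\right) = 53263 \left(- \frac{962006}{13471045}\right) = - \frac{7319903654}{1924435}$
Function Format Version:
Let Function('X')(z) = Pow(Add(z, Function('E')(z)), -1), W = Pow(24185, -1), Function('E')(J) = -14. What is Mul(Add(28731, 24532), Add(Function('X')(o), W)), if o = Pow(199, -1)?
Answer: Rational(-7319903654, 1924435) ≈ -3803.7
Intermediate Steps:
o = Rational(1, 199) ≈ 0.0050251
W = Rational(1, 24185) ≈ 4.1348e-5
Function('X')(z) = Pow(Add(-14, z), -1) (Function('X')(z) = Pow(Add(z, -14), -1) = Pow(Add(-14, z), -1))
Mul(Add(28731, 24532), Add(Function('X')(o), W)) = Mul(Add(28731, 24532), Add(Pow(Add(-14, Rational(1, 199)), -1), Rational(1, 24185))) = Mul(53263, Add(Pow(Rational(-2785, 199), -1), Rational(1, 24185))) = Mul(53263, Add(Rational(-199, 2785), Rational(1, 24185))) = Mul(53263, Rational(-962006, 13471045)) = Rational(-7319903654, 1924435)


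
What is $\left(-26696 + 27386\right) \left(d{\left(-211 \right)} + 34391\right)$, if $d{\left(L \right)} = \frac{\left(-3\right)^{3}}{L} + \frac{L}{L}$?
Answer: $\frac{5007149910}{211} \approx 2.3731 \cdot 10^{7}$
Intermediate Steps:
$d{\left(L \right)} = 1 - \frac{27}{L}$ ($d{\left(L \right)} = - \frac{27}{L} + 1 = 1 - \frac{27}{L}$)
$\left(-26696 + 27386\right) \left(d{\left(-211 \right)} + 34391\right) = \left(-26696 + 27386\right) \left(\frac{-27 - 211}{-211} + 34391\right) = 690 \left(\left(- \frac{1}{211}\right) \left(-238\right) + 34391\right) = 690 \left(\frac{238}{211} + 34391\right) = 690 \cdot \frac{7256739}{211} = \frac{5007149910}{211}$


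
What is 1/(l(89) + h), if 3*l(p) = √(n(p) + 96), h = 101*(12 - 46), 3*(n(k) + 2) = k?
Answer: -92718/318393241 - 3*√1113/318393241 ≈ -0.00029152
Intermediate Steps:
n(k) = -2 + k/3
h = -3434 (h = 101*(-34) = -3434)
l(p) = √(94 + p/3)/3 (l(p) = √((-2 + p/3) + 96)/3 = √(94 + p/3)/3)
1/(l(89) + h) = 1/(√(846 + 3*89)/9 - 3434) = 1/(√(846 + 267)/9 - 3434) = 1/(√1113/9 - 3434) = 1/(-3434 + √1113/9)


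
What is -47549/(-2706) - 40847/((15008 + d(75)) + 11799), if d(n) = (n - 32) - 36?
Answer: 2366762/147477 ≈ 16.048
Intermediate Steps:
d(n) = -68 + n (d(n) = (-32 + n) - 36 = -68 + n)
-47549/(-2706) - 40847/((15008 + d(75)) + 11799) = -47549/(-2706) - 40847/((15008 + (-68 + 75)) + 11799) = -47549*(-1/2706) - 40847/((15008 + 7) + 11799) = 47549/2706 - 40847/(15015 + 11799) = 47549/2706 - 40847/26814 = 2366762/147477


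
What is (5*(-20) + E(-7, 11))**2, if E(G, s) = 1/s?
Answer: 1207801/121 ≈ 9981.8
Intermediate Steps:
(5*(-20) + E(-7, 11))**2 = (5*(-20) + 1/11)**2 = (-100 + 1/11)**2 = (-1099/11)**2 = 1207801/121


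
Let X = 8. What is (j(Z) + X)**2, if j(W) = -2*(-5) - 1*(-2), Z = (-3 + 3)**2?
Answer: 400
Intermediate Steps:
Z = 0 (Z = 0**2 = 0)
j(W) = 12 (j(W) = 10 + 2 = 12)
(j(Z) + X)**2 = (12 + 8)**2 = 20**2 = 400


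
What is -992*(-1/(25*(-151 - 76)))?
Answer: -992/5675 ≈ -0.17480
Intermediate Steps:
-992*(-1/(25*(-151 - 76))) = -992/((-25*(-227))) = -992/5675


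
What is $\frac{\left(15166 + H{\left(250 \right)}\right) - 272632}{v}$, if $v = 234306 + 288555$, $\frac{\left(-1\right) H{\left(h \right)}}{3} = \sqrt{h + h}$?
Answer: $- \frac{85822}{174287} - \frac{10 \sqrt{5}}{174287} \approx -0.49255$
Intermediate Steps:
$H{\left(h \right)} = - 3 \sqrt{2} \sqrt{h}$ ($H{\left(h \right)} = - 3 \sqrt{h + h} = - 3 \sqrt{2 h} = - 3 \sqrt{2} \sqrt{h}$)
$v = 522861$
$\frac{\left(15166 + H{\left(250 \right)}\right) - 272632}{v} = \frac{\left(15166 - 3 \sqrt{2} \sqrt{250}\right) - 272632}{522861} = \left(\left(15166 - 3 \sqrt{2} \cdot 5 \sqrt{10}\right) - 272632\right) \frac{1}{522861} = \left(\left(15166 - 30 \sqrt{5}\right) - 272632\right) \frac{1}{522861} = \left(-257466 - 30 \sqrt{5}\right) \frac{1}{522861} = - \frac{85822}{174287} - \frac{10 \sqrt{5}}{174287}$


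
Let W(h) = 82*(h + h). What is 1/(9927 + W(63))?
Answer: 1/20259 ≈ 4.9361e-5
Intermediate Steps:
W(h) = 164*h (W(h) = 82*(2*h) = 164*h)
1/(9927 + W(63)) = 1/(9927 + 164*63) = 1/(9927 + 10332) = 1/20259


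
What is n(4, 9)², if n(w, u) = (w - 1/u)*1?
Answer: 1225/81 ≈ 15.123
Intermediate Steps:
n(w, u) = w - 1/u
n(4, 9)² = (4 - 1/9)² = (4 - 1*⅑)² = (4 - ⅑)² = (35/9)² = 1225/81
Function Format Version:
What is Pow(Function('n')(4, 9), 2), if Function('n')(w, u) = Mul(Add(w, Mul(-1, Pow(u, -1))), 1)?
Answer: Rational(1225, 81) ≈ 15.123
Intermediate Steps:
Function('n')(w, u) = Add(w, Mul(-1, Pow(u, -1)))
Pow(Function('n')(4, 9), 2) = Pow(Add(4, Mul(-1, Pow(9, -1))), 2) = Pow(Add(4, Mul(-1, Rational(1, 9))), 2) = Pow(Add(4, Rational(-1, 9)), 2) = Pow(Rational(35, 9), 2) = Rational(1225, 81)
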